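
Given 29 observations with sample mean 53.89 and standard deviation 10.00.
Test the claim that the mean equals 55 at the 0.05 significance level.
One-sample t-test:
H₀: μ = 55
H₁: μ ≠ 55
df = n - 1 = 28
t = (x̄ - μ₀) / (s/√n) = (53.89 - 55) / (10.00/√29) = -0.598
p-value = 0.5548

Since p-value > α = 0.05, we fail to reject H₀.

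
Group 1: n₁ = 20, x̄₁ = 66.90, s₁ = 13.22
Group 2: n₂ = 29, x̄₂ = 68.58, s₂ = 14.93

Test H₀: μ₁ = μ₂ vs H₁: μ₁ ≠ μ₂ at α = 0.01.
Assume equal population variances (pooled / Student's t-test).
Student's two-sample t-test (equal variances):
H₀: μ₁ = μ₂
H₁: μ₁ ≠ μ₂
df = n₁ + n₂ - 2 = 47
Pooled variance s_p² = [(n₁-1)s₁² + (n₂-1)s₂²] / (n₁ + n₂ - 2) = [(19)(13.22²) + (28)(14.93²)] / 47 = 203.4455
SE = √(s_p²(1/n₁ + 1/n₂)) = √(203.4455 × (1/20 + 1/29)) = 4.1458
t = (x̄₁ - x̄₂) / SE = (66.90 - 68.58) / 4.1458 = -1.68 / 4.1458 = -0.405
p-value = 0.6871

Since p-value > α = 0.01, we fail to reject H₀.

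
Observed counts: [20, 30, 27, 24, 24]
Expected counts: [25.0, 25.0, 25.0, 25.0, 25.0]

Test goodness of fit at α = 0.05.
Chi-square goodness of fit test:
H₀: observed counts match expected distribution
H₁: observed counts differ from expected distribution
df = k - 1 = 4
χ² = Σ(O - E)²/E
   = (20 - 25.0)²/25.0 + (30 - 25.0)²/25.0 + (27 - 25.0)²/25.0 + (24 - 25.0)²/25.0 + (24 - 25.0)²/25.0
   = 1.000 + 1.000 + 0.160 + 0.040 + 0.040
   = 2.24
p-value = 0.6917

Since p-value > α = 0.05, we fail to reject H₀.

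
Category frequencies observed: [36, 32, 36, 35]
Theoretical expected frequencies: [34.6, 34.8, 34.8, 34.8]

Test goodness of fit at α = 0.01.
Chi-square goodness of fit test:
H₀: observed counts match expected distribution
H₁: observed counts differ from expected distribution
df = k - 1 = 3
χ² = Σ(O - E)²/E
   = (36 - 34.6)²/34.6 + (32 - 34.8)²/34.8 + (36 - 34.8)²/34.8 + (35 - 34.8)²/34.8
   = 0.057 + 0.225 + 0.041 + 0.001
   = 0.32
p-value = 0.9554

Since p-value > α = 0.01, we fail to reject H₀.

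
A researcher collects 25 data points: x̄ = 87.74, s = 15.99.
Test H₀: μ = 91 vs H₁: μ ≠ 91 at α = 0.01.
One-sample t-test:
H₀: μ = 91
H₁: μ ≠ 91
df = n - 1 = 24
t = (x̄ - μ₀) / (s/√n) = (87.74 - 91) / (15.99/√25) = -1.019
p-value = 0.3182

Since p-value > α = 0.01, we fail to reject H₀.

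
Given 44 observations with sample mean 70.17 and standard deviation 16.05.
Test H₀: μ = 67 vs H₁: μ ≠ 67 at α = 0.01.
One-sample t-test:
H₀: μ = 67
H₁: μ ≠ 67
df = n - 1 = 43
t = (x̄ - μ₀) / (s/√n) = (70.17 - 67) / (16.05/√44) = 1.310
p-value = 0.1971

Since p-value > α = 0.01, we fail to reject H₀.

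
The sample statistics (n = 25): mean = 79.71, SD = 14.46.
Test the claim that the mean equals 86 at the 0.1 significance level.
One-sample t-test:
H₀: μ = 86
H₁: μ ≠ 86
df = n - 1 = 24
t = (x̄ - μ₀) / (s/√n) = (79.71 - 86) / (14.46/√25) = -2.175
p-value = 0.0397

Since p-value < α = 0.1, we reject H₀.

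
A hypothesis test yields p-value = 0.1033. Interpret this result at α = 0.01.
Since p = 0.1033 > α = 0.01, fail to reject H₀.
There is insufficient evidence to reject the null hypothesis; the result is not statistically significant at the 0.01 level.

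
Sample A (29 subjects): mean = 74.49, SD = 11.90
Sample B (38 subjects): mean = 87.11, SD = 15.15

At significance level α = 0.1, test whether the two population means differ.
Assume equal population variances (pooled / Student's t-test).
Student's two-sample t-test (equal variances):
H₀: μ₁ = μ₂
H₁: μ₁ ≠ μ₂
df = n₁ + n₂ - 2 = 65
Pooled variance s_p² = [(n₁-1)s₁² + (n₂-1)s₂²] / (n₁ + n₂ - 2) = [(28)(11.90²) + (37)(15.15²)] / 65 = 191.6525
SE = √(s_p²(1/n₁ + 1/n₂)) = √(191.6525 × (1/29 + 1/38)) = 3.4135
t = (x̄₁ - x̄₂) / SE = (74.49 - 87.11) / 3.4135 = -12.62 / 3.4135 = -3.697
p-value = 0.0005

Since p-value < α = 0.1, we reject H₀.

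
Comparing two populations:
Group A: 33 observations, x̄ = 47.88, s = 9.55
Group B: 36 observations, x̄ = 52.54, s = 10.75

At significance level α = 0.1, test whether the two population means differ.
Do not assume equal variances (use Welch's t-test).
Welch's two-sample t-test:
H₀: μ₁ = μ₂
H₁: μ₁ ≠ μ₂
s₁²/n₁ = 9.55²/33 = 2.7637,  s₂²/n₂ = 10.75²/36 = 3.2101
SE = √(s₁²/n₁ + s₂²/n₂) = √(2.7637 + 3.2101) = 2.4441
df (Welch-Satterthwaite) = (s₁²/n₁ + s₂²/n₂)² / [(s₁²/n₁)²/(n₁-1) + (s₂²/n₂)²/(n₂-1)] ≈ 66.94
t = (x̄₁ - x̄₂) / SE = (47.88 - 52.54) / 2.4441 = -4.66 / 2.4441 = -1.907
p-value = 0.0609

Since p-value < α = 0.1, we reject H₀.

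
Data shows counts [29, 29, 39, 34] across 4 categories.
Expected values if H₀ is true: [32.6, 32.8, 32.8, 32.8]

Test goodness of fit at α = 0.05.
Chi-square goodness of fit test:
H₀: observed counts match expected distribution
H₁: observed counts differ from expected distribution
df = k - 1 = 3
χ² = Σ(O - E)²/E
   = (29 - 32.6)²/32.6 + (29 - 32.8)²/32.8 + (39 - 32.8)²/32.8 + (34 - 32.8)²/32.8
   = 0.398 + 0.440 + 1.172 + 0.044
   = 2.05
p-value = 0.5613

Since p-value > α = 0.05, we fail to reject H₀.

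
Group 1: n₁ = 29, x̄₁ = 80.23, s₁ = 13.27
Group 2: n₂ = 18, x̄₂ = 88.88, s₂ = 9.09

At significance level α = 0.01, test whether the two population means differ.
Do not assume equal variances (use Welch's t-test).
Welch's two-sample t-test:
H₀: μ₁ = μ₂
H₁: μ₁ ≠ μ₂
s₁²/n₁ = 13.27²/29 = 6.0722,  s₂²/n₂ = 9.09²/18 = 4.5905
SE = √(s₁²/n₁ + s₂²/n₂) = √(6.0722 + 4.5905) = 3.2654
df (Welch-Satterthwaite) = (s₁²/n₁ + s₂²/n₂)² / [(s₁²/n₁)²/(n₁-1) + (s₂²/n₂)²/(n₂-1)] ≈ 44.47
t = (x̄₁ - x̄₂) / SE = (80.23 - 88.88) / 3.2654 = -8.65 / 3.2654 = -2.649
p-value = 0.0111

Since p-value > α = 0.01, we fail to reject H₀.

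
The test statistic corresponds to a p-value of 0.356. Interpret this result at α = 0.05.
Since p = 0.356 > α = 0.05, fail to reject H₀.
There is insufficient evidence to reject the null hypothesis; the result is not statistically significant at the 0.05 level.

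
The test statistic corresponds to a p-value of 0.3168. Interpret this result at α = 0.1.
Since p = 0.3168 > α = 0.1, fail to reject H₀.
There is insufficient evidence to reject the null hypothesis; the result is not statistically significant at the 0.1 level.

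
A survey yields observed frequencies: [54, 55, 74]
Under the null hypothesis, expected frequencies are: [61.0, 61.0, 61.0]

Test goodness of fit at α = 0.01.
Chi-square goodness of fit test:
H₀: observed counts match expected distribution
H₁: observed counts differ from expected distribution
df = k - 1 = 2
χ² = Σ(O - E)²/E
   = (54 - 61.0)²/61.0 + (55 - 61.0)²/61.0 + (74 - 61.0)²/61.0
   = 0.803 + 0.590 + 2.770
   = 4.16
p-value = 0.1247

Since p-value > α = 0.01, we fail to reject H₀.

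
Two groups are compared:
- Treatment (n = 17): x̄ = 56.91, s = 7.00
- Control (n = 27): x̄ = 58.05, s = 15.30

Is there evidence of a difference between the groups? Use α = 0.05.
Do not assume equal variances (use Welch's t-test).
Welch's two-sample t-test:
H₀: μ₁ = μ₂
H₁: μ₁ ≠ μ₂
s₁²/n₁ = 7.00²/17 = 2.8824,  s₂²/n₂ = 15.30²/27 = 8.6700
SE = √(s₁²/n₁ + s₂²/n₂) = √(2.8824 + 8.6700) = 3.3989
df (Welch-Satterthwaite) = (s₁²/n₁ + s₂²/n₂)² / [(s₁²/n₁)²/(n₁-1) + (s₂²/n₂)²/(n₂-1)] ≈ 39.13
t = (x̄₁ - x̄₂) / SE = (56.91 - 58.05) / 3.3989 = -1.14 / 3.3989 = -0.335
p-value = 0.7391

Since p-value > α = 0.05, we fail to reject H₀.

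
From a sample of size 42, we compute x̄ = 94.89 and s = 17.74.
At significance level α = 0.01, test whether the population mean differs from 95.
One-sample t-test:
H₀: μ = 95
H₁: μ ≠ 95
df = n - 1 = 41
t = (x̄ - μ₀) / (s/√n) = (94.89 - 95) / (17.74/√42) = -0.040
p-value = 0.9681

Since p-value > α = 0.01, we fail to reject H₀.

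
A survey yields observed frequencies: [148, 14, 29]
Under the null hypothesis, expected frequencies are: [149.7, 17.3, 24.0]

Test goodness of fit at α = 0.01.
Chi-square goodness of fit test:
H₀: observed counts match expected distribution
H₁: observed counts differ from expected distribution
df = k - 1 = 2
χ² = Σ(O - E)²/E
   = (148 - 149.7)²/149.7 + (14 - 17.3)²/17.3 + (29 - 24.0)²/24.0
   = 0.019 + 0.629 + 1.042
   = 1.69
p-value = 0.4295

Since p-value > α = 0.01, we fail to reject H₀.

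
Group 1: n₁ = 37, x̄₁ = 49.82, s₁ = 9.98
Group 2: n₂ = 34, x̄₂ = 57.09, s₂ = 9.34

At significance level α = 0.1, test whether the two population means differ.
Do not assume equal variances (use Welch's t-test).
Welch's two-sample t-test:
H₀: μ₁ = μ₂
H₁: μ₁ ≠ μ₂
s₁²/n₁ = 9.98²/37 = 2.6919,  s₂²/n₂ = 9.34²/34 = 2.5658
SE = √(s₁²/n₁ + s₂²/n₂) = √(2.6919 + 2.5658) = 2.2930
df (Welch-Satterthwaite) = (s₁²/n₁ + s₂²/n₂)² / [(s₁²/n₁)²/(n₁-1) + (s₂²/n₂)²/(n₂-1)] ≈ 68.97
t = (x̄₁ - x̄₂) / SE = (49.82 - 57.09) / 2.2930 = -7.27 / 2.2930 = -3.171
p-value = 0.0023

Since p-value < α = 0.1, we reject H₀.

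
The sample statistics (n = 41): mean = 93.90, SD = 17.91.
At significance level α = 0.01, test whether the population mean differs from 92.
One-sample t-test:
H₀: μ = 92
H₁: μ ≠ 92
df = n - 1 = 40
t = (x̄ - μ₀) / (s/√n) = (93.90 - 92) / (17.91/√41) = 0.679
p-value = 0.5009

Since p-value > α = 0.01, we fail to reject H₀.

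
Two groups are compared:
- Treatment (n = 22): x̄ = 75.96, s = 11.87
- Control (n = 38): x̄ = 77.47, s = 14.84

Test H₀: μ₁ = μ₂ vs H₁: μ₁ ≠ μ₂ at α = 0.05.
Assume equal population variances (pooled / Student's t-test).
Student's two-sample t-test (equal variances):
H₀: μ₁ = μ₂
H₁: μ₁ ≠ μ₂
df = n₁ + n₂ - 2 = 58
Pooled variance s_p² = [(n₁-1)s₁² + (n₂-1)s₂²] / (n₁ + n₂ - 2) = [(21)(11.87²) + (37)(14.84²)] / 58 = 191.5031
SE = √(s_p²(1/n₁ + 1/n₂)) = √(191.5031 × (1/22 + 1/38)) = 3.7073
t = (x̄₁ - x̄₂) / SE = (75.96 - 77.47) / 3.7073 = -1.51 / 3.7073 = -0.407
p-value = 0.6853

Since p-value > α = 0.05, we fail to reject H₀.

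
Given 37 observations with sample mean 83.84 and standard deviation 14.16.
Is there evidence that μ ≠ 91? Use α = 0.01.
One-sample t-test:
H₀: μ = 91
H₁: μ ≠ 91
df = n - 1 = 36
t = (x̄ - μ₀) / (s/√n) = (83.84 - 91) / (14.16/√37) = -3.076
p-value = 0.0040

Since p-value < α = 0.01, we reject H₀.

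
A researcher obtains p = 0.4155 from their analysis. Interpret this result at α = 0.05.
Since p = 0.4155 > α = 0.05, fail to reject H₀.
There is insufficient evidence to reject the null hypothesis; the result is not statistically significant at the 0.05 level.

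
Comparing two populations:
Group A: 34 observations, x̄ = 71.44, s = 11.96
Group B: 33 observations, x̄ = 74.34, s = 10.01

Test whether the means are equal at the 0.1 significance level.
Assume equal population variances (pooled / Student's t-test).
Student's two-sample t-test (equal variances):
H₀: μ₁ = μ₂
H₁: μ₁ ≠ μ₂
df = n₁ + n₂ - 2 = 65
Pooled variance s_p² = [(n₁-1)s₁² + (n₂-1)s₂²] / (n₁ + n₂ - 2) = [(33)(11.96²) + (32)(10.01²)] / 65 = 121.9504
SE = √(s_p²(1/n₁ + 1/n₂)) = √(121.9504 × (1/34 + 1/33)) = 2.6986
t = (x̄₁ - x̄₂) / SE = (71.44 - 74.34) / 2.6986 = -2.90 / 2.6986 = -1.075
p-value = 0.2865

Since p-value > α = 0.1, we fail to reject H₀.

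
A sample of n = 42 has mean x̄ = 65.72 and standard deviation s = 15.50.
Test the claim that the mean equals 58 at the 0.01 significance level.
One-sample t-test:
H₀: μ = 58
H₁: μ ≠ 58
df = n - 1 = 41
t = (x̄ - μ₀) / (s/√n) = (65.72 - 58) / (15.50/√42) = 3.228
p-value = 0.0025

Since p-value < α = 0.01, we reject H₀.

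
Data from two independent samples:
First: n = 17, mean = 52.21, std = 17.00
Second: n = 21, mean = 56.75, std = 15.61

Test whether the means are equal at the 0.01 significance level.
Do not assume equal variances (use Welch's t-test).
Welch's two-sample t-test:
H₀: μ₁ = μ₂
H₁: μ₁ ≠ μ₂
s₁²/n₁ = 17.00²/17 = 17.0000,  s₂²/n₂ = 15.61²/21 = 11.6034
SE = √(s₁²/n₁ + s₂²/n₂) = √(17.0000 + 11.6034) = 5.3482
df (Welch-Satterthwaite) = (s₁²/n₁ + s₂²/n₂)² / [(s₁²/n₁)²/(n₁-1) + (s₂²/n₂)²/(n₂-1)] ≈ 33.00
t = (x̄₁ - x̄₂) / SE = (52.21 - 56.75) / 5.3482 = -4.54 / 5.3482 = -0.849
p-value = 0.4021

Since p-value > α = 0.01, we fail to reject H₀.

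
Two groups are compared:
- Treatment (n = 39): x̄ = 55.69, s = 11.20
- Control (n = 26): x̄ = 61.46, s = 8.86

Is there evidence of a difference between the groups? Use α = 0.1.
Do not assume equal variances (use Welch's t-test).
Welch's two-sample t-test:
H₀: μ₁ = μ₂
H₁: μ₁ ≠ μ₂
s₁²/n₁ = 11.20²/39 = 3.2164,  s₂²/n₂ = 8.86²/26 = 3.0192
SE = √(s₁²/n₁ + s₂²/n₂) = √(3.2164 + 3.0192) = 2.4971
df (Welch-Satterthwaite) = (s₁²/n₁ + s₂²/n₂)² / [(s₁²/n₁)²/(n₁-1) + (s₂²/n₂)²/(n₂-1)] ≈ 61.05
t = (x̄₁ - x̄₂) / SE = (55.69 - 61.46) / 2.4971 = -5.77 / 2.4971 = -2.311
p-value = 0.0242

Since p-value < α = 0.1, we reject H₀.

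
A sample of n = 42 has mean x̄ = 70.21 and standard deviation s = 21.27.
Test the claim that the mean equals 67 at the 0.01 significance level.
One-sample t-test:
H₀: μ = 67
H₁: μ ≠ 67
df = n - 1 = 41
t = (x̄ - μ₀) / (s/√n) = (70.21 - 67) / (21.27/√42) = 0.978
p-value = 0.3338

Since p-value > α = 0.01, we fail to reject H₀.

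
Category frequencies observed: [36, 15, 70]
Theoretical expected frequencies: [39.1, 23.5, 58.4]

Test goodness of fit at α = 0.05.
Chi-square goodness of fit test:
H₀: observed counts match expected distribution
H₁: observed counts differ from expected distribution
df = k - 1 = 2
χ² = Σ(O - E)²/E
   = (36 - 39.1)²/39.1 + (15 - 23.5)²/23.5 + (70 - 58.4)²/58.4
   = 0.246 + 3.074 + 2.304
   = 5.62
p-value = 0.0601

Since p-value > α = 0.05, we fail to reject H₀.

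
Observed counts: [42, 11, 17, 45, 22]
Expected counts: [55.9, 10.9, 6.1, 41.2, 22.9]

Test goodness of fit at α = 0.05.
Chi-square goodness of fit test:
H₀: observed counts match expected distribution
H₁: observed counts differ from expected distribution
df = k - 1 = 4
χ² = Σ(O - E)²/E
   = (42 - 55.9)²/55.9 + (11 - 10.9)²/10.9 + (17 - 6.1)²/6.1 + (45 - 41.2)²/41.2 + (22 - 22.9)²/22.9
   = 3.456 + 0.001 + 19.477 + 0.350 + 0.035
   = 23.32
p-value = 0.0001

Since p-value < α = 0.05, we reject H₀.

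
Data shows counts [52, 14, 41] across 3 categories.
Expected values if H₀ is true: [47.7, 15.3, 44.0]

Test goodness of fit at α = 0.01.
Chi-square goodness of fit test:
H₀: observed counts match expected distribution
H₁: observed counts differ from expected distribution
df = k - 1 = 2
χ² = Σ(O - E)²/E
   = (52 - 47.7)²/47.7 + (14 - 15.3)²/15.3 + (41 - 44.0)²/44.0
   = 0.388 + 0.110 + 0.205
   = 0.70
p-value = 0.7038

Since p-value > α = 0.01, we fail to reject H₀.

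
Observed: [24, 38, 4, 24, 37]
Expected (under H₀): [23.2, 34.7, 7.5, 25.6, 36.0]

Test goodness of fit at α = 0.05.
Chi-square goodness of fit test:
H₀: observed counts match expected distribution
H₁: observed counts differ from expected distribution
df = k - 1 = 4
χ² = Σ(O - E)²/E
   = (24 - 23.2)²/23.2 + (38 - 34.7)²/34.7 + (4 - 7.5)²/7.5 + (24 - 25.6)²/25.6 + (37 - 36.0)²/36.0
   = 0.028 + 0.314 + 1.633 + 0.100 + 0.028
   = 2.10
p-value = 0.7169

Since p-value > α = 0.05, we fail to reject H₀.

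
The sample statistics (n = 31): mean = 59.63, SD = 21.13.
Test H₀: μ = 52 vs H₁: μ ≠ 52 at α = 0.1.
One-sample t-test:
H₀: μ = 52
H₁: μ ≠ 52
df = n - 1 = 30
t = (x̄ - μ₀) / (s/√n) = (59.63 - 52) / (21.13/√31) = 2.011
p-value = 0.0534

Since p-value < α = 0.1, we reject H₀.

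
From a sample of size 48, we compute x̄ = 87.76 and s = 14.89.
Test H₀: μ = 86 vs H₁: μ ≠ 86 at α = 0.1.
One-sample t-test:
H₀: μ = 86
H₁: μ ≠ 86
df = n - 1 = 47
t = (x̄ - μ₀) / (s/√n) = (87.76 - 86) / (14.89/√48) = 0.819
p-value = 0.4170

Since p-value > α = 0.1, we fail to reject H₀.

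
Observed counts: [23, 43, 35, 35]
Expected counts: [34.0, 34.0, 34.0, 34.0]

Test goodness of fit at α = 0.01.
Chi-square goodness of fit test:
H₀: observed counts match expected distribution
H₁: observed counts differ from expected distribution
df = k - 1 = 3
χ² = Σ(O - E)²/E
   = (23 - 34.0)²/34.0 + (43 - 34.0)²/34.0 + (35 - 34.0)²/34.0 + (35 - 34.0)²/34.0
   = 3.559 + 2.382 + 0.029 + 0.029
   = 6.00
p-value = 0.1116

Since p-value > α = 0.01, we fail to reject H₀.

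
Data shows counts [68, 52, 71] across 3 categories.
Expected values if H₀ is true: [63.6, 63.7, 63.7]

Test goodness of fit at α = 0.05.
Chi-square goodness of fit test:
H₀: observed counts match expected distribution
H₁: observed counts differ from expected distribution
df = k - 1 = 2
χ² = Σ(O - E)²/E
   = (68 - 63.6)²/63.6 + (52 - 63.7)²/63.7 + (71 - 63.7)²/63.7
   = 0.304 + 2.149 + 0.837
   = 3.29
p-value = 0.1930

Since p-value > α = 0.05, we fail to reject H₀.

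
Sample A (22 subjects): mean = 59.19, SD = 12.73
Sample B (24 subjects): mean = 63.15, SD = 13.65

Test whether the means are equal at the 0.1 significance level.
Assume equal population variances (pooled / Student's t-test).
Student's two-sample t-test (equal variances):
H₀: μ₁ = μ₂
H₁: μ₁ ≠ μ₂
df = n₁ + n₂ - 2 = 44
Pooled variance s_p² = [(n₁-1)s₁² + (n₂-1)s₂²] / (n₁ + n₂ - 2) = [(21)(12.73²) + (23)(13.65²)] / 44 = 174.7393
SE = √(s_p²(1/n₁ + 1/n₂)) = √(174.7393 × (1/22 + 1/24)) = 3.9017
t = (x̄₁ - x̄₂) / SE = (59.19 - 63.15) / 3.9017 = -3.96 / 3.9017 = -1.015
p-value = 0.3157

Since p-value > α = 0.1, we fail to reject H₀.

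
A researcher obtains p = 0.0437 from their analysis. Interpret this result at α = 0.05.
Since p = 0.0437 < α = 0.05, reject H₀.
There is sufficient evidence to reject the null hypothesis; the result is statistically significant at the 0.05 level.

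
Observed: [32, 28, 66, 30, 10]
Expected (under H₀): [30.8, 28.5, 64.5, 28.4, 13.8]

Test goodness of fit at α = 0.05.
Chi-square goodness of fit test:
H₀: observed counts match expected distribution
H₁: observed counts differ from expected distribution
df = k - 1 = 4
χ² = Σ(O - E)²/E
   = (32 - 30.8)²/30.8 + (28 - 28.5)²/28.5 + (66 - 64.5)²/64.5 + (30 - 28.4)²/28.4 + (10 - 13.8)²/13.8
   = 0.047 + 0.009 + 0.035 + 0.090 + 1.046
   = 1.23
p-value = 0.8736

Since p-value > α = 0.05, we fail to reject H₀.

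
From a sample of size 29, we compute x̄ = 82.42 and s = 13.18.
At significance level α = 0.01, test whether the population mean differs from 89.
One-sample t-test:
H₀: μ = 89
H₁: μ ≠ 89
df = n - 1 = 28
t = (x̄ - μ₀) / (s/√n) = (82.42 - 89) / (13.18/√29) = -2.688
p-value = 0.0120

Since p-value > α = 0.01, we fail to reject H₀.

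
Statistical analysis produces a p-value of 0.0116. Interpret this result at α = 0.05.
Since p = 0.0116 < α = 0.05, reject H₀.
There is sufficient evidence to reject the null hypothesis; the result is statistically significant at the 0.05 level.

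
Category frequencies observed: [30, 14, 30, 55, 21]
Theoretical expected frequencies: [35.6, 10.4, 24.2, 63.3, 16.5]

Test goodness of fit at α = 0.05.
Chi-square goodness of fit test:
H₀: observed counts match expected distribution
H₁: observed counts differ from expected distribution
df = k - 1 = 4
χ² = Σ(O - E)²/E
   = (30 - 35.6)²/35.6 + (14 - 10.4)²/10.4 + (30 - 24.2)²/24.2 + (55 - 63.3)²/63.3 + (21 - 16.5)²/16.5
   = 0.881 + 1.246 + 1.390 + 1.088 + 1.227
   = 5.83
p-value = 0.2120

Since p-value > α = 0.05, we fail to reject H₀.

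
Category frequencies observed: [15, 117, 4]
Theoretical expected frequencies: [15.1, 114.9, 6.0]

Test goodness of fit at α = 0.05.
Chi-square goodness of fit test:
H₀: observed counts match expected distribution
H₁: observed counts differ from expected distribution
df = k - 1 = 2
χ² = Σ(O - E)²/E
   = (15 - 15.1)²/15.1 + (117 - 114.9)²/114.9 + (4 - 6.0)²/6.0
   = 0.001 + 0.038 + 0.667
   = 0.71
p-value = 0.7027

Since p-value > α = 0.05, we fail to reject H₀.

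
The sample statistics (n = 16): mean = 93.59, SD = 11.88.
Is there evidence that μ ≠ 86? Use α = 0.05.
One-sample t-test:
H₀: μ = 86
H₁: μ ≠ 86
df = n - 1 = 15
t = (x̄ - μ₀) / (s/√n) = (93.59 - 86) / (11.88/√16) = 2.556
p-value = 0.0220

Since p-value < α = 0.05, we reject H₀.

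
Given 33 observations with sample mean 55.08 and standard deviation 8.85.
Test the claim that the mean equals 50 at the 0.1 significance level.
One-sample t-test:
H₀: μ = 50
H₁: μ ≠ 50
df = n - 1 = 32
t = (x̄ - μ₀) / (s/√n) = (55.08 - 50) / (8.85/√33) = 3.297
p-value = 0.0024

Since p-value < α = 0.1, we reject H₀.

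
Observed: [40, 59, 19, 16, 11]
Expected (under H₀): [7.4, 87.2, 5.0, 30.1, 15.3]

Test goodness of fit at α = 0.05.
Chi-square goodness of fit test:
H₀: observed counts match expected distribution
H₁: observed counts differ from expected distribution
df = k - 1 = 4
χ² = Σ(O - E)²/E
   = (40 - 7.4)²/7.4 + (59 - 87.2)²/87.2 + (19 - 5.0)²/5.0 + (16 - 30.1)²/30.1 + (11 - 15.3)²/15.3
   = 143.616 + 9.120 + 39.200 + 6.605 + 1.208
   = 199.75
p-value < 0.0001

Since p-value < α = 0.05, we reject H₀.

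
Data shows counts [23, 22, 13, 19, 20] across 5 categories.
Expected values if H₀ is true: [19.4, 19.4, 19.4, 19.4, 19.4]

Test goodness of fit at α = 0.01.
Chi-square goodness of fit test:
H₀: observed counts match expected distribution
H₁: observed counts differ from expected distribution
df = k - 1 = 4
χ² = Σ(O - E)²/E
   = (23 - 19.4)²/19.4 + (22 - 19.4)²/19.4 + (13 - 19.4)²/19.4 + (19 - 19.4)²/19.4 + (20 - 19.4)²/19.4
   = 0.668 + 0.348 + 2.111 + 0.008 + 0.019
   = 3.15
p-value = 0.5323

Since p-value > α = 0.01, we fail to reject H₀.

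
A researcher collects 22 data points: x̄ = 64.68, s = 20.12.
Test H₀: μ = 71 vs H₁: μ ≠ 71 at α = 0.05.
One-sample t-test:
H₀: μ = 71
H₁: μ ≠ 71
df = n - 1 = 21
t = (x̄ - μ₀) / (s/√n) = (64.68 - 71) / (20.12/√22) = -1.473
p-value = 0.1555

Since p-value > α = 0.05, we fail to reject H₀.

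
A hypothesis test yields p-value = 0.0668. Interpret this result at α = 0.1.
Since p = 0.0668 < α = 0.1, reject H₀.
There is sufficient evidence to reject the null hypothesis; the result is statistically significant at the 0.1 level.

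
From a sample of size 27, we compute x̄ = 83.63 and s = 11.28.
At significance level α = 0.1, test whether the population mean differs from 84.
One-sample t-test:
H₀: μ = 84
H₁: μ ≠ 84
df = n - 1 = 26
t = (x̄ - μ₀) / (s/√n) = (83.63 - 84) / (11.28/√27) = -0.170
p-value = 0.8660

Since p-value > α = 0.1, we fail to reject H₀.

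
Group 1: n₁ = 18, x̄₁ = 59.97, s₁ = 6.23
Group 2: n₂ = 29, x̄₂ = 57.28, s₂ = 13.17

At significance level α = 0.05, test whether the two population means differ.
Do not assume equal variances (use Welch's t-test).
Welch's two-sample t-test:
H₀: μ₁ = μ₂
H₁: μ₁ ≠ μ₂
s₁²/n₁ = 6.23²/18 = 2.1563,  s₂²/n₂ = 13.17²/29 = 5.9810
SE = √(s₁²/n₁ + s₂²/n₂) = √(2.1563 + 5.9810) = 2.8526
df (Welch-Satterthwaite) = (s₁²/n₁ + s₂²/n₂)² / [(s₁²/n₁)²/(n₁-1) + (s₂²/n₂)²/(n₂-1)] ≈ 42.69
t = (x̄₁ - x̄₂) / SE = (59.97 - 57.28) / 2.8526 = 2.69 / 2.8526 = 0.943
p-value = 0.3510

Since p-value > α = 0.05, we fail to reject H₀.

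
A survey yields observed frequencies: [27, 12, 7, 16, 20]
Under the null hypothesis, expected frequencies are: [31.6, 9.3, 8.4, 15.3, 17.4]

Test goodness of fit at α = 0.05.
Chi-square goodness of fit test:
H₀: observed counts match expected distribution
H₁: observed counts differ from expected distribution
df = k - 1 = 4
χ² = Σ(O - E)²/E
   = (27 - 31.6)²/31.6 + (12 - 9.3)²/9.3 + (7 - 8.4)²/8.4 + (16 - 15.3)²/15.3 + (20 - 17.4)²/17.4
   = 0.670 + 0.784 + 0.233 + 0.032 + 0.389
   = 2.11
p-value = 0.7160

Since p-value > α = 0.05, we fail to reject H₀.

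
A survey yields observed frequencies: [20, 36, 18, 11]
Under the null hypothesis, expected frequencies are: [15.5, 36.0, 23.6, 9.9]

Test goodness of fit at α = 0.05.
Chi-square goodness of fit test:
H₀: observed counts match expected distribution
H₁: observed counts differ from expected distribution
df = k - 1 = 3
χ² = Σ(O - E)²/E
   = (20 - 15.5)²/15.5 + (36 - 36.0)²/36.0 + (18 - 23.6)²/23.6 + (11 - 9.9)²/9.9
   = 1.306 + 0.000 + 1.329 + 0.122
   = 2.76
p-value = 0.4305

Since p-value > α = 0.05, we fail to reject H₀.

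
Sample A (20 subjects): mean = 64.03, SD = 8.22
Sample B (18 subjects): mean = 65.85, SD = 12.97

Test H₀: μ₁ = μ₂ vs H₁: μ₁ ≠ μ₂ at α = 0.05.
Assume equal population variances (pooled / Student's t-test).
Student's two-sample t-test (equal variances):
H₀: μ₁ = μ₂
H₁: μ₁ ≠ μ₂
df = n₁ + n₂ - 2 = 36
Pooled variance s_p² = [(n₁-1)s₁² + (n₂-1)s₂²] / (n₁ + n₂ - 2) = [(19)(8.22²) + (17)(12.97²)] / 36 = 115.0987
SE = √(s_p²(1/n₁ + 1/n₂)) = √(115.0987 × (1/20 + 1/18)) = 3.4856
t = (x̄₁ - x̄₂) / SE = (64.03 - 65.85) / 3.4856 = -1.82 / 3.4856 = -0.522
p-value = 0.6048

Since p-value > α = 0.05, we fail to reject H₀.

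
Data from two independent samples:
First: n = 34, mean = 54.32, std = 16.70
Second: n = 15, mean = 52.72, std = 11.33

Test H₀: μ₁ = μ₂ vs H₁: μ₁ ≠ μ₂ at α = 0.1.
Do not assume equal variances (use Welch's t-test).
Welch's two-sample t-test:
H₀: μ₁ = μ₂
H₁: μ₁ ≠ μ₂
s₁²/n₁ = 16.70²/34 = 8.2026,  s₂²/n₂ = 11.33²/15 = 8.5579
SE = √(s₁²/n₁ + s₂²/n₂) = √(8.2026 + 8.5579) = 4.0940
df (Welch-Satterthwaite) = (s₁²/n₁ + s₂²/n₂)² / [(s₁²/n₁)²/(n₁-1) + (s₂²/n₂)²/(n₂-1)] ≈ 38.64
t = (x̄₁ - x̄₂) / SE = (54.32 - 52.72) / 4.0940 = 1.60 / 4.0940 = 0.391
p-value = 0.6981

Since p-value > α = 0.1, we fail to reject H₀.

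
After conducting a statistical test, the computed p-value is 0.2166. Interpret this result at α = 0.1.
Since p = 0.2166 > α = 0.1, fail to reject H₀.
There is insufficient evidence to reject the null hypothesis; the result is not statistically significant at the 0.1 level.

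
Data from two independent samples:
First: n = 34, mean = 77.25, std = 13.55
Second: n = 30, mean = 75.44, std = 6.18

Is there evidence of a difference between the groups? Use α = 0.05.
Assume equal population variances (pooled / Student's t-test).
Student's two-sample t-test (equal variances):
H₀: μ₁ = μ₂
H₁: μ₁ ≠ μ₂
df = n₁ + n₂ - 2 = 62
Pooled variance s_p² = [(n₁-1)s₁² + (n₂-1)s₂²] / (n₁ + n₂ - 2) = [(33)(13.55²) + (29)(6.18²)] / 62 = 115.5881
SE = √(s_p²(1/n₁ + 1/n₂)) = √(115.5881 × (1/34 + 1/30)) = 2.6931
t = (x̄₁ - x̄₂) / SE = (77.25 - 75.44) / 2.6931 = 1.81 / 2.6931 = 0.672
p-value = 0.5040

Since p-value > α = 0.05, we fail to reject H₀.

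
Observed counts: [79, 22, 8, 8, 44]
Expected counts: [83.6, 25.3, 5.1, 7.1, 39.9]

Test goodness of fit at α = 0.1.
Chi-square goodness of fit test:
H₀: observed counts match expected distribution
H₁: observed counts differ from expected distribution
df = k - 1 = 4
χ² = Σ(O - E)²/E
   = (79 - 83.6)²/83.6 + (22 - 25.3)²/25.3 + (8 - 5.1)²/5.1 + (8 - 7.1)²/7.1 + (44 - 39.9)²/39.9
   = 0.253 + 0.430 + 1.649 + 0.114 + 0.421
   = 2.87
p-value = 0.5802

Since p-value > α = 0.1, we fail to reject H₀.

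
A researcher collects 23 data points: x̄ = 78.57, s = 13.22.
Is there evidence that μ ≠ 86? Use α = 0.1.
One-sample t-test:
H₀: μ = 86
H₁: μ ≠ 86
df = n - 1 = 22
t = (x̄ - μ₀) / (s/√n) = (78.57 - 86) / (13.22/√23) = -2.695
p-value = 0.0132

Since p-value < α = 0.1, we reject H₀.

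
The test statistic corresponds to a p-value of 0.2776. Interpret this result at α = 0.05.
Since p = 0.2776 > α = 0.05, fail to reject H₀.
There is insufficient evidence to reject the null hypothesis; the result is not statistically significant at the 0.05 level.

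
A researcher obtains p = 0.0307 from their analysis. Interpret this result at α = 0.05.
Since p = 0.0307 < α = 0.05, reject H₀.
There is sufficient evidence to reject the null hypothesis; the result is statistically significant at the 0.05 level.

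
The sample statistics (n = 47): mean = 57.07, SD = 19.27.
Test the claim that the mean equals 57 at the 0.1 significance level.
One-sample t-test:
H₀: μ = 57
H₁: μ ≠ 57
df = n - 1 = 46
t = (x̄ - μ₀) / (s/√n) = (57.07 - 57) / (19.27/√47) = 0.025
p-value = 0.9802

Since p-value > α = 0.1, we fail to reject H₀.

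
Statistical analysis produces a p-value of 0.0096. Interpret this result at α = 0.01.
Since p = 0.0096 < α = 0.01, reject H₀.
There is sufficient evidence to reject the null hypothesis; the result is statistically significant at the 0.01 level.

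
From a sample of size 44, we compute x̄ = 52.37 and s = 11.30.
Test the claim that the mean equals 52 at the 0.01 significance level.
One-sample t-test:
H₀: μ = 52
H₁: μ ≠ 52
df = n - 1 = 43
t = (x̄ - μ₀) / (s/√n) = (52.37 - 52) / (11.30/√44) = 0.217
p-value = 0.8291

Since p-value > α = 0.01, we fail to reject H₀.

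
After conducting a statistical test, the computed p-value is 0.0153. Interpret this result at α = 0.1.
Since p = 0.0153 < α = 0.1, reject H₀.
There is sufficient evidence to reject the null hypothesis; the result is statistically significant at the 0.1 level.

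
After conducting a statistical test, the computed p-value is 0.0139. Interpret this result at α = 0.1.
Since p = 0.0139 < α = 0.1, reject H₀.
There is sufficient evidence to reject the null hypothesis; the result is statistically significant at the 0.1 level.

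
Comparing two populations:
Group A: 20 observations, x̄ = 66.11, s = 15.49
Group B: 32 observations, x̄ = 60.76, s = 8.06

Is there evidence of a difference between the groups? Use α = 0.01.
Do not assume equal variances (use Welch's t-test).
Welch's two-sample t-test:
H₀: μ₁ = μ₂
H₁: μ₁ ≠ μ₂
s₁²/n₁ = 15.49²/20 = 11.9970,  s₂²/n₂ = 8.06²/32 = 2.0301
SE = √(s₁²/n₁ + s₂²/n₂) = √(11.9970 + 2.0301) = 3.7453
df (Welch-Satterthwaite) = (s₁²/n₁ + s₂²/n₂)² / [(s₁²/n₁)²/(n₁-1) + (s₂²/n₂)²/(n₂-1)] ≈ 25.53
t = (x̄₁ - x̄₂) / SE = (66.11 - 60.76) / 3.7453 = 5.35 / 3.7453 = 1.428
p-value = 0.1653

Since p-value > α = 0.01, we fail to reject H₀.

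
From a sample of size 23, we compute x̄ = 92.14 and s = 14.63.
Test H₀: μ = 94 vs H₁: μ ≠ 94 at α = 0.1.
One-sample t-test:
H₀: μ = 94
H₁: μ ≠ 94
df = n - 1 = 22
t = (x̄ - μ₀) / (s/√n) = (92.14 - 94) / (14.63/√23) = -0.610
p-value = 0.5483

Since p-value > α = 0.1, we fail to reject H₀.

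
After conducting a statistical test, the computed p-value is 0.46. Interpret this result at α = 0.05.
Since p = 0.46 > α = 0.05, fail to reject H₀.
There is insufficient evidence to reject the null hypothesis; the result is not statistically significant at the 0.05 level.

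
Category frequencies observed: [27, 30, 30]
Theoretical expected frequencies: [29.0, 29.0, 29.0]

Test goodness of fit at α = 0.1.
Chi-square goodness of fit test:
H₀: observed counts match expected distribution
H₁: observed counts differ from expected distribution
df = k - 1 = 2
χ² = Σ(O - E)²/E
   = (27 - 29.0)²/29.0 + (30 - 29.0)²/29.0 + (30 - 29.0)²/29.0
   = 0.138 + 0.034 + 0.034
   = 0.21
p-value = 0.9017

Since p-value > α = 0.1, we fail to reject H₀.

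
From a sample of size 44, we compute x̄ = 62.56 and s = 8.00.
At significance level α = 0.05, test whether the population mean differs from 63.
One-sample t-test:
H₀: μ = 63
H₁: μ ≠ 63
df = n - 1 = 43
t = (x̄ - μ₀) / (s/√n) = (62.56 - 63) / (8.00/√44) = -0.365
p-value = 0.7170

Since p-value > α = 0.05, we fail to reject H₀.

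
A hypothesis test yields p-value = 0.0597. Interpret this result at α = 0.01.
Since p = 0.0597 > α = 0.01, fail to reject H₀.
There is insufficient evidence to reject the null hypothesis; the result is not statistically significant at the 0.01 level.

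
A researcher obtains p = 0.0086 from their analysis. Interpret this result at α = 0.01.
Since p = 0.0086 < α = 0.01, reject H₀.
There is sufficient evidence to reject the null hypothesis; the result is statistically significant at the 0.01 level.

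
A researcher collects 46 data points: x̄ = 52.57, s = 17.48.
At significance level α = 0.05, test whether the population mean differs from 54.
One-sample t-test:
H₀: μ = 54
H₁: μ ≠ 54
df = n - 1 = 45
t = (x̄ - μ₀) / (s/√n) = (52.57 - 54) / (17.48/√46) = -0.555
p-value = 0.5817

Since p-value > α = 0.05, we fail to reject H₀.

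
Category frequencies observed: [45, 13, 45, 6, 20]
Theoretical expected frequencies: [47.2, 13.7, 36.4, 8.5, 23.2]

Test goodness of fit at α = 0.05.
Chi-square goodness of fit test:
H₀: observed counts match expected distribution
H₁: observed counts differ from expected distribution
df = k - 1 = 4
χ² = Σ(O - E)²/E
   = (45 - 47.2)²/47.2 + (13 - 13.7)²/13.7 + (45 - 36.4)²/36.4 + (6 - 8.5)²/8.5 + (20 - 23.2)²/23.2
   = 0.103 + 0.036 + 2.032 + 0.735 + 0.441
   = 3.35
p-value = 0.5015

Since p-value > α = 0.05, we fail to reject H₀.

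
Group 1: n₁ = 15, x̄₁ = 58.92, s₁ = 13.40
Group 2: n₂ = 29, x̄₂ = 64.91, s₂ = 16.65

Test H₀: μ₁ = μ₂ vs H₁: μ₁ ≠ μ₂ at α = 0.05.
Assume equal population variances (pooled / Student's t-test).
Student's two-sample t-test (equal variances):
H₀: μ₁ = μ₂
H₁: μ₁ ≠ μ₂
df = n₁ + n₂ - 2 = 42
Pooled variance s_p² = [(n₁-1)s₁² + (n₂-1)s₂²] / (n₁ + n₂ - 2) = [(14)(13.40²) + (28)(16.65²)] / 42 = 244.6683
SE = √(s_p²(1/n₁ + 1/n₂)) = √(244.6683 × (1/15 + 1/29)) = 4.9747
t = (x̄₁ - x̄₂) / SE = (58.92 - 64.91) / 4.9747 = -5.99 / 4.9747 = -1.204
p-value = 0.2353

Since p-value > α = 0.05, we fail to reject H₀.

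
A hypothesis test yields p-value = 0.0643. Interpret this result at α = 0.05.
Since p = 0.0643 > α = 0.05, fail to reject H₀.
There is insufficient evidence to reject the null hypothesis; the result is not statistically significant at the 0.05 level.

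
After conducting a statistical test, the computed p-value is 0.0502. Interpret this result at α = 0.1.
Since p = 0.0502 < α = 0.1, reject H₀.
There is sufficient evidence to reject the null hypothesis; the result is statistically significant at the 0.1 level.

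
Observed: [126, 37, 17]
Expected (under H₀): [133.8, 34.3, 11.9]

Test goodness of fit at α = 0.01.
Chi-square goodness of fit test:
H₀: observed counts match expected distribution
H₁: observed counts differ from expected distribution
df = k - 1 = 2
χ² = Σ(O - E)²/E
   = (126 - 133.8)²/133.8 + (37 - 34.3)²/34.3 + (17 - 11.9)²/11.9
   = 0.455 + 0.213 + 2.186
   = 2.85
p-value = 0.2402

Since p-value > α = 0.01, we fail to reject H₀.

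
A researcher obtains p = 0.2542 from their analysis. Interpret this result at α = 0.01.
Since p = 0.2542 > α = 0.01, fail to reject H₀.
There is insufficient evidence to reject the null hypothesis; the result is not statistically significant at the 0.01 level.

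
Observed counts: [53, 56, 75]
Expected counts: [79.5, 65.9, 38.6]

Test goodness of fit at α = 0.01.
Chi-square goodness of fit test:
H₀: observed counts match expected distribution
H₁: observed counts differ from expected distribution
df = k - 1 = 2
χ² = Σ(O - E)²/E
   = (53 - 79.5)²/79.5 + (56 - 65.9)²/65.9 + (75 - 38.6)²/38.6
   = 8.833 + 1.487 + 34.325
   = 44.65
p-value < 0.0001

Since p-value < α = 0.01, we reject H₀.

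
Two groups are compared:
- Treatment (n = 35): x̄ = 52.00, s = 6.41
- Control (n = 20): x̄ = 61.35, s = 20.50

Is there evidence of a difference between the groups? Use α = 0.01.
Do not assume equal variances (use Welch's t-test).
Welch's two-sample t-test:
H₀: μ₁ = μ₂
H₁: μ₁ ≠ μ₂
s₁²/n₁ = 6.41²/35 = 1.1739,  s₂²/n₂ = 20.50²/20 = 21.0125
SE = √(s₁²/n₁ + s₂²/n₂) = √(1.1739 + 21.0125) = 4.7102
df (Welch-Satterthwaite) = (s₁²/n₁ + s₂²/n₂)² / [(s₁²/n₁)²/(n₁-1) + (s₂²/n₂)²/(n₂-1)] ≈ 21.15
t = (x̄₁ - x̄₂) / SE = (52.00 - 61.35) / 4.7102 = -9.35 / 4.7102 = -1.985
p-value = 0.0603

Since p-value > α = 0.01, we fail to reject H₀.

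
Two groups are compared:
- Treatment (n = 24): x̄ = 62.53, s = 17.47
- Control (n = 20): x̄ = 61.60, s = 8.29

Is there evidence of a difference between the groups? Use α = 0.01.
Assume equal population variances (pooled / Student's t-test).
Student's two-sample t-test (equal variances):
H₀: μ₁ = μ₂
H₁: μ₁ ≠ μ₂
df = n₁ + n₂ - 2 = 42
Pooled variance s_p² = [(n₁-1)s₁² + (n₂-1)s₂²] / (n₁ + n₂ - 2) = [(23)(17.47²) + (19)(8.29²)] / 42 = 198.2233
SE = √(s_p²(1/n₁ + 1/n₂)) = √(198.2233 × (1/24 + 1/20)) = 4.2627
t = (x̄₁ - x̄₂) / SE = (62.53 - 61.60) / 4.2627 = 0.93 / 4.2627 = 0.218
p-value = 0.8284

Since p-value > α = 0.01, we fail to reject H₀.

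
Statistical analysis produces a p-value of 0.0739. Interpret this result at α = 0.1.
Since p = 0.0739 < α = 0.1, reject H₀.
There is sufficient evidence to reject the null hypothesis; the result is statistically significant at the 0.1 level.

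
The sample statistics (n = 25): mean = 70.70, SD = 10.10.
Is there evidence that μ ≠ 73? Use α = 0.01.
One-sample t-test:
H₀: μ = 73
H₁: μ ≠ 73
df = n - 1 = 24
t = (x̄ - μ₀) / (s/√n) = (70.70 - 73) / (10.10/√25) = -1.139
p-value = 0.2661

Since p-value > α = 0.01, we fail to reject H₀.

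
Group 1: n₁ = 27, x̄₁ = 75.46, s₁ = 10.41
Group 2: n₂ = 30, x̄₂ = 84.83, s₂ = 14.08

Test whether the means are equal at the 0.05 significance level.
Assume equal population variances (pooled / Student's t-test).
Student's two-sample t-test (equal variances):
H₀: μ₁ = μ₂
H₁: μ₁ ≠ μ₂
df = n₁ + n₂ - 2 = 55
Pooled variance s_p² = [(n₁-1)s₁² + (n₂-1)s₂²] / (n₁ + n₂ - 2) = [(26)(10.41²) + (29)(14.08²)] / 55 = 155.7585
SE = √(s_p²(1/n₁ + 1/n₂)) = √(155.7585 × (1/27 + 1/30)) = 3.3107
t = (x̄₁ - x̄₂) / SE = (75.46 - 84.83) / 3.3107 = -9.37 / 3.3107 = -2.830
p-value = 0.0065

Since p-value < α = 0.05, we reject H₀.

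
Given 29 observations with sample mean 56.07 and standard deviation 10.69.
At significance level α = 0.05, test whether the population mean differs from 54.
One-sample t-test:
H₀: μ = 54
H₁: μ ≠ 54
df = n - 1 = 28
t = (x̄ - μ₀) / (s/√n) = (56.07 - 54) / (10.69/√29) = 1.043
p-value = 0.3060

Since p-value > α = 0.05, we fail to reject H₀.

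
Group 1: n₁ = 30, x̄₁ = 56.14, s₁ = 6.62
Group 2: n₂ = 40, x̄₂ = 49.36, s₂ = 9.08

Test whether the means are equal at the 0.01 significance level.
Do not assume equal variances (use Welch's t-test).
Welch's two-sample t-test:
H₀: μ₁ = μ₂
H₁: μ₁ ≠ μ₂
s₁²/n₁ = 6.62²/30 = 1.4608,  s₂²/n₂ = 9.08²/40 = 2.0612
SE = √(s₁²/n₁ + s₂²/n₂) = √(1.4608 + 2.0612) = 1.8767
df (Welch-Satterthwaite) = (s₁²/n₁ + s₂²/n₂)² / [(s₁²/n₁)²/(n₁-1) + (s₂²/n₂)²/(n₂-1)] ≈ 67.96
t = (x̄₁ - x̄₂) / SE = (56.14 - 49.36) / 1.8767 = 6.78 / 1.8767 = 3.613
p-value = 0.0006

Since p-value < α = 0.01, we reject H₀.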